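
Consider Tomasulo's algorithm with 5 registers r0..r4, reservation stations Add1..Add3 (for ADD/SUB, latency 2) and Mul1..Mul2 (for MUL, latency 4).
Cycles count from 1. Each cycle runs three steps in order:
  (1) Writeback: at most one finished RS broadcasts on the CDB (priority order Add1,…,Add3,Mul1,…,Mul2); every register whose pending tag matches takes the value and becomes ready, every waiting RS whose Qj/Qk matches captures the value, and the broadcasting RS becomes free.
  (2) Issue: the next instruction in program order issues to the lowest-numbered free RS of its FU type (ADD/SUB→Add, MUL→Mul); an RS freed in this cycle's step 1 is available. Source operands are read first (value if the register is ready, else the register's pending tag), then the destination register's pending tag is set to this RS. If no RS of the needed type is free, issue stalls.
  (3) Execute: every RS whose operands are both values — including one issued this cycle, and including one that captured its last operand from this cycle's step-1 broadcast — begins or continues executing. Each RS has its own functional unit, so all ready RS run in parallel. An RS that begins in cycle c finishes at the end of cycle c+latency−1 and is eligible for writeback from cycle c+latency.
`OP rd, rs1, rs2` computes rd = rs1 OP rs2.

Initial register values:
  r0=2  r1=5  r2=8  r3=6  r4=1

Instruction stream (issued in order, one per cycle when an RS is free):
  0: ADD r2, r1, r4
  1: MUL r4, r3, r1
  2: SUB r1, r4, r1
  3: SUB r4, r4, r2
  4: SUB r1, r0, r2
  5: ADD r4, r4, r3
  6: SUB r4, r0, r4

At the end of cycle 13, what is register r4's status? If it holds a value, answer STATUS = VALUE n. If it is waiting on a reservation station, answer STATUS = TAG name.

c1: issue ADD r2<-Add1 | r0:2,r1:5,r2:Add1,r3:6,r4:1
c2: issue MUL r4<-Mul1 | r0:2,r1:5,r2:Add1,r3:6,r4:Mul1
c3: CDB Add1=6; issue SUB r1<-Add1 | r0:2,r1:Add1,r2:6,r3:6,r4:Mul1
c4: issue SUB r4<-Add2 | r0:2,r1:Add1,r2:6,r3:6,r4:Add2
c5: issue SUB r1<-Add3 | r0:2,r1:Add3,r2:6,r3:6,r4:Add2
c6: CDB Mul1=30; stall | r0:2,r1:Add3,r2:6,r3:6,r4:Add2
c7: CDB Add3=-4; issue ADD r4<-Add3 | r0:2,r1:-4,r2:6,r3:6,r4:Add3
c8: CDB Add1=25; issue SUB r4<-Add1 | r0:2,r1:-4,r2:6,r3:6,r4:Add1
c9: CDB Add2=24 | r0:2,r1:-4,r2:6,r3:6,r4:Add1
c10: - | r0:2,r1:-4,r2:6,r3:6,r4:Add1
c11: CDB Add3=30 | r0:2,r1:-4,r2:6,r3:6,r4:Add1
c12: - | r0:2,r1:-4,r2:6,r3:6,r4:Add1
c13: CDB Add1=-28 | r0:2,r1:-4,r2:6,r3:6,r4:-28

STATUS = VALUE -28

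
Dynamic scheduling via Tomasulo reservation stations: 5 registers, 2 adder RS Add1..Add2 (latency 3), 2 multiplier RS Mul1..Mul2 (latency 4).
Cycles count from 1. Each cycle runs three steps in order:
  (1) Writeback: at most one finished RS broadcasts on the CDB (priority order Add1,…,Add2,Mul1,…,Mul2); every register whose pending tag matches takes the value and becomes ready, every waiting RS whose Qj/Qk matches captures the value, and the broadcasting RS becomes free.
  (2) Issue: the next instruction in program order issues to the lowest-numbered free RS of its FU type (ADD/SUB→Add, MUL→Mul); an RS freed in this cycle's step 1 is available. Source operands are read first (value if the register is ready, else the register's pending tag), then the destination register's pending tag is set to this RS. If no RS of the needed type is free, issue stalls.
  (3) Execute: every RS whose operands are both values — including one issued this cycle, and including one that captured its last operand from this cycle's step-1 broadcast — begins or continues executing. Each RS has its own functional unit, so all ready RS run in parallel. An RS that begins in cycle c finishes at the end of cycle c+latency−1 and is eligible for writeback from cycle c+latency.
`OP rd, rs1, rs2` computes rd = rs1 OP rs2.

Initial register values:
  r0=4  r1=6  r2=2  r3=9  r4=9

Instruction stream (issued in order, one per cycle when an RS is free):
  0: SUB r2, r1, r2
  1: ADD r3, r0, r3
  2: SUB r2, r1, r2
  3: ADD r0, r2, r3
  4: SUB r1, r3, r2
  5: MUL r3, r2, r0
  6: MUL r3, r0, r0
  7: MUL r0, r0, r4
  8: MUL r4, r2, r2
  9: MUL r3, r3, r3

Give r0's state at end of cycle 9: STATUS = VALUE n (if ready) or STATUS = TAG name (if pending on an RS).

STATUS = TAG Add2

c1: issue SUB r2<-Add1 | r0:4,r1:6,r2:Add1,r3:9,r4:9
c2: issue ADD r3<-Add2 | r0:4,r1:6,r2:Add1,r3:Add2,r4:9
c3: stall | r0:4,r1:6,r2:Add1,r3:Add2,r4:9
c4: CDB Add1=4; issue SUB r2<-Add1 | r0:4,r1:6,r2:Add1,r3:Add2,r4:9
c5: CDB Add2=13; issue ADD r0<-Add2 | r0:Add2,r1:6,r2:Add1,r3:13,r4:9
c6: stall | r0:Add2,r1:6,r2:Add1,r3:13,r4:9
c7: CDB Add1=2; issue SUB r1<-Add1 | r0:Add2,r1:Add1,r2:2,r3:13,r4:9
c8: issue MUL r3<-Mul1 | r0:Add2,r1:Add1,r2:2,r3:Mul1,r4:9
c9: issue MUL r3<-Mul2 | r0:Add2,r1:Add1,r2:2,r3:Mul2,r4:9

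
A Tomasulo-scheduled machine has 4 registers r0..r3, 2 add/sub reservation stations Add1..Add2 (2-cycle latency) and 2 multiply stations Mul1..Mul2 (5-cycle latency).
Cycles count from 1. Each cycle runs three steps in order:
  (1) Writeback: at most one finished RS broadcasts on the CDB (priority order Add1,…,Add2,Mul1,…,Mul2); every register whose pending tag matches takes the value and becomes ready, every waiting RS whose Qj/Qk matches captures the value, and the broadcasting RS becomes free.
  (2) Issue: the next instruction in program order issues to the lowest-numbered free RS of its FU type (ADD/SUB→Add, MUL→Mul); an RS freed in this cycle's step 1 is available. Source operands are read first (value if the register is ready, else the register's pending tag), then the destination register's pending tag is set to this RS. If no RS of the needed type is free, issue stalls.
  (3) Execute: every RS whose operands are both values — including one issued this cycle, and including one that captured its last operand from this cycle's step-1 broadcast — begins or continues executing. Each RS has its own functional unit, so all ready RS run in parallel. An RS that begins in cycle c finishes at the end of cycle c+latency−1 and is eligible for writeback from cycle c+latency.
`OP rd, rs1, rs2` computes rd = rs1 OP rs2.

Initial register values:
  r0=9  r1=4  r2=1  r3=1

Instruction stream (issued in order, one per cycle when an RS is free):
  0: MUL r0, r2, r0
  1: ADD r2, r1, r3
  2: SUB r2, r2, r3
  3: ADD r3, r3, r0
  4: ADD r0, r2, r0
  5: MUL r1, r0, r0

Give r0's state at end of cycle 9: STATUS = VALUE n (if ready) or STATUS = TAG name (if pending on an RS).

STATUS = TAG Add2

  c1: issue MUL r0<-Mul1  regs: r0:Mul1,r1:4,r2:1,r3:1
  c2: issue ADD r2<-Add1  regs: r0:Mul1,r1:4,r2:Add1,r3:1
  c3: issue SUB r2<-Add2  regs: r0:Mul1,r1:4,r2:Add2,r3:1
  c4: CDB Add1=5; issue ADD r3<-Add1  regs: r0:Mul1,r1:4,r2:Add2,r3:Add1
  c5: stall  regs: r0:Mul1,r1:4,r2:Add2,r3:Add1
  c6: CDB Add2=4; issue ADD r0<-Add2  regs: r0:Add2,r1:4,r2:4,r3:Add1
  c7: CDB Mul1=9; issue MUL r1<-Mul1  regs: r0:Add2,r1:Mul1,r2:4,r3:Add1
  c8: -  regs: r0:Add2,r1:Mul1,r2:4,r3:Add1
  c9: CDB Add1=10  regs: r0:Add2,r1:Mul1,r2:4,r3:10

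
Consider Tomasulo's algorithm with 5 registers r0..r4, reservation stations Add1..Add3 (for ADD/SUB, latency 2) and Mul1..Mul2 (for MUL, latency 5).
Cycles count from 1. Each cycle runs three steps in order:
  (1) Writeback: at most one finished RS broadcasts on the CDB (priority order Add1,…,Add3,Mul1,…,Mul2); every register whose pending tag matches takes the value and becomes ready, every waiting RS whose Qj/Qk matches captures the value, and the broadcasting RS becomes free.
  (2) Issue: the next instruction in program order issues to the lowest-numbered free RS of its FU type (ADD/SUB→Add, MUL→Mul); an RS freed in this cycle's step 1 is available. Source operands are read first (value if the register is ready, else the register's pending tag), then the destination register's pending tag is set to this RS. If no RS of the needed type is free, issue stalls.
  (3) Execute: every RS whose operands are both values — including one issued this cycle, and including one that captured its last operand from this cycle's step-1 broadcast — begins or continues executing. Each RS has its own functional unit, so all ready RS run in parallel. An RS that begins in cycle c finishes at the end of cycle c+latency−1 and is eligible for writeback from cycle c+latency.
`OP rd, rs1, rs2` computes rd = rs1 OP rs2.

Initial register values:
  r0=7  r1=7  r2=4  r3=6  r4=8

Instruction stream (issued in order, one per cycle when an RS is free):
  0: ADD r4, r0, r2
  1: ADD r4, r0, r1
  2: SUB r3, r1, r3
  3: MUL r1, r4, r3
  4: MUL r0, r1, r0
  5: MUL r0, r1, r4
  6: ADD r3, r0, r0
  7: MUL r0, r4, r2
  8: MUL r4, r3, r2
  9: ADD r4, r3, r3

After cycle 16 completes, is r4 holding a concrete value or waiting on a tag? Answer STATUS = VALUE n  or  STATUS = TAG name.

STATUS = TAG Mul2

  c1: issue ADD r4<-Add1  regs: r0:7,r1:7,r2:4,r3:6,r4:Add1
  c2: issue ADD r4<-Add2  regs: r0:7,r1:7,r2:4,r3:6,r4:Add2
  c3: CDB Add1=11; issue SUB r3<-Add1  regs: r0:7,r1:7,r2:4,r3:Add1,r4:Add2
  c4: CDB Add2=14; issue MUL r1<-Mul1  regs: r0:7,r1:Mul1,r2:4,r3:Add1,r4:14
  c5: CDB Add1=1; issue MUL r0<-Mul2  regs: r0:Mul2,r1:Mul1,r2:4,r3:1,r4:14
  c6: stall  regs: r0:Mul2,r1:Mul1,r2:4,r3:1,r4:14
  c7: stall  regs: r0:Mul2,r1:Mul1,r2:4,r3:1,r4:14
  c8: stall  regs: r0:Mul2,r1:Mul1,r2:4,r3:1,r4:14
  c9: stall  regs: r0:Mul2,r1:Mul1,r2:4,r3:1,r4:14
  c10: CDB Mul1=14; issue MUL r0<-Mul1  regs: r0:Mul1,r1:14,r2:4,r3:1,r4:14
  c11: issue ADD r3<-Add1  regs: r0:Mul1,r1:14,r2:4,r3:Add1,r4:14
  c12: stall  regs: r0:Mul1,r1:14,r2:4,r3:Add1,r4:14
  c13: stall  regs: r0:Mul1,r1:14,r2:4,r3:Add1,r4:14
  c14: stall  regs: r0:Mul1,r1:14,r2:4,r3:Add1,r4:14
  c15: CDB Mul1=196; issue MUL r0<-Mul1  regs: r0:Mul1,r1:14,r2:4,r3:Add1,r4:14
  c16: CDB Mul2=98; issue MUL r4<-Mul2  regs: r0:Mul1,r1:14,r2:4,r3:Add1,r4:Mul2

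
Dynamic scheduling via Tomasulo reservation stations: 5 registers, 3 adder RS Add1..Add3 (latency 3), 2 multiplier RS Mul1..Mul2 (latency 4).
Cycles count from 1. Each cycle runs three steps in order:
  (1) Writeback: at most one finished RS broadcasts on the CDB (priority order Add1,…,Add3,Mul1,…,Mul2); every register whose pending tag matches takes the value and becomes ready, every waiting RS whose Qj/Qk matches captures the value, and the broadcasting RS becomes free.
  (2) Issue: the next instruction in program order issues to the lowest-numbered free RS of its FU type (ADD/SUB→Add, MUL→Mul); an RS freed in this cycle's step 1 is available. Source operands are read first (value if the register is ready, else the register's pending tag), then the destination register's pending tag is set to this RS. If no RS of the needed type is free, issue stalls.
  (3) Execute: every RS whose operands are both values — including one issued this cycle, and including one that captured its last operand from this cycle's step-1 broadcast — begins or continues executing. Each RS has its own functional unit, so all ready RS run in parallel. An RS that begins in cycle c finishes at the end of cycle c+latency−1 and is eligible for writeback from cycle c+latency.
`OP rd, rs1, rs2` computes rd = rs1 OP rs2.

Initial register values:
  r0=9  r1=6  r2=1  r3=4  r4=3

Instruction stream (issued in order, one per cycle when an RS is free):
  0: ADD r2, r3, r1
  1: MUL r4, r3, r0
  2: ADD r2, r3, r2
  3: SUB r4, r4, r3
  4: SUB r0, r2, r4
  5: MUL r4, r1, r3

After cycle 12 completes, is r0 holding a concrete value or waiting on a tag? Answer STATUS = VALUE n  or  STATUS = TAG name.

  c1: issue ADD r2<-Add1  regs: r0:9,r1:6,r2:Add1,r3:4,r4:3
  c2: issue MUL r4<-Mul1  regs: r0:9,r1:6,r2:Add1,r3:4,r4:Mul1
  c3: issue ADD r2<-Add2  regs: r0:9,r1:6,r2:Add2,r3:4,r4:Mul1
  c4: CDB Add1=10; issue SUB r4<-Add1  regs: r0:9,r1:6,r2:Add2,r3:4,r4:Add1
  c5: issue SUB r0<-Add3  regs: r0:Add3,r1:6,r2:Add2,r3:4,r4:Add1
  c6: CDB Mul1=36; issue MUL r4<-Mul1  regs: r0:Add3,r1:6,r2:Add2,r3:4,r4:Mul1
  c7: CDB Add2=14  regs: r0:Add3,r1:6,r2:14,r3:4,r4:Mul1
  c8: -  regs: r0:Add3,r1:6,r2:14,r3:4,r4:Mul1
  c9: CDB Add1=32  regs: r0:Add3,r1:6,r2:14,r3:4,r4:Mul1
  c10: CDB Mul1=24  regs: r0:Add3,r1:6,r2:14,r3:4,r4:24
  c11: -  regs: r0:Add3,r1:6,r2:14,r3:4,r4:24
  c12: CDB Add3=-18  regs: r0:-18,r1:6,r2:14,r3:4,r4:24

STATUS = VALUE -18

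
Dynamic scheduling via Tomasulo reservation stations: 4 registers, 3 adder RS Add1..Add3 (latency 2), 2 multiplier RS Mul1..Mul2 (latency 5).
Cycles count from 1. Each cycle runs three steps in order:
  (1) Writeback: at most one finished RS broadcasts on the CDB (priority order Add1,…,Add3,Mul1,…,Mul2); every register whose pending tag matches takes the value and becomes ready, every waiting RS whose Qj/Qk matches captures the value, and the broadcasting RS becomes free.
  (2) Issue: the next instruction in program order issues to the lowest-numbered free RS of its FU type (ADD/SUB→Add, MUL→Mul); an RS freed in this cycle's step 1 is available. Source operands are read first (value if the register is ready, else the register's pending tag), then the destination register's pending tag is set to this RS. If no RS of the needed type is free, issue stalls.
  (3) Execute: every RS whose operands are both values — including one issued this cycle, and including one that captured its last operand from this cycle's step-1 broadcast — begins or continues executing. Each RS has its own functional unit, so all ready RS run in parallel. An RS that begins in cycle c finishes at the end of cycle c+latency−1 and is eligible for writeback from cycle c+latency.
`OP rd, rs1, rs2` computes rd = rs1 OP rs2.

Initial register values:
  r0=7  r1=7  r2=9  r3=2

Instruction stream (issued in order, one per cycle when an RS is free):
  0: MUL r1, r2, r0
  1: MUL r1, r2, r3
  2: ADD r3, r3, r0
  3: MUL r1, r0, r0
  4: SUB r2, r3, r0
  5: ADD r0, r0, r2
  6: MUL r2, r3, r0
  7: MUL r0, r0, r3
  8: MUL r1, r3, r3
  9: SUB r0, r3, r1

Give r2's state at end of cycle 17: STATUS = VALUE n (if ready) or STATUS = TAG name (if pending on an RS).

STATUS = VALUE 81

cycle 1: issue MUL r1<-Mul1 // r0:7,r1:Mul1,r2:9,r3:2
cycle 2: issue MUL r1<-Mul2 // r0:7,r1:Mul2,r2:9,r3:2
cycle 3: issue ADD r3<-Add1 // r0:7,r1:Mul2,r2:9,r3:Add1
cycle 4: stall // r0:7,r1:Mul2,r2:9,r3:Add1
cycle 5: CDB Add1=9; stall // r0:7,r1:Mul2,r2:9,r3:9
cycle 6: CDB Mul1=63; issue MUL r1<-Mul1 // r0:7,r1:Mul1,r2:9,r3:9
cycle 7: CDB Mul2=18; issue SUB r2<-Add1 // r0:7,r1:Mul1,r2:Add1,r3:9
cycle 8: issue ADD r0<-Add2 // r0:Add2,r1:Mul1,r2:Add1,r3:9
cycle 9: CDB Add1=2; issue MUL r2<-Mul2 // r0:Add2,r1:Mul1,r2:Mul2,r3:9
cycle 10: stall // r0:Add2,r1:Mul1,r2:Mul2,r3:9
cycle 11: CDB Add2=9; stall // r0:9,r1:Mul1,r2:Mul2,r3:9
cycle 12: CDB Mul1=49; issue MUL r0<-Mul1 // r0:Mul1,r1:49,r2:Mul2,r3:9
cycle 13: stall // r0:Mul1,r1:49,r2:Mul2,r3:9
cycle 14: stall // r0:Mul1,r1:49,r2:Mul2,r3:9
cycle 15: stall // r0:Mul1,r1:49,r2:Mul2,r3:9
cycle 16: CDB Mul2=81; issue MUL r1<-Mul2 // r0:Mul1,r1:Mul2,r2:81,r3:9
cycle 17: CDB Mul1=81; issue SUB r0<-Add1 // r0:Add1,r1:Mul2,r2:81,r3:9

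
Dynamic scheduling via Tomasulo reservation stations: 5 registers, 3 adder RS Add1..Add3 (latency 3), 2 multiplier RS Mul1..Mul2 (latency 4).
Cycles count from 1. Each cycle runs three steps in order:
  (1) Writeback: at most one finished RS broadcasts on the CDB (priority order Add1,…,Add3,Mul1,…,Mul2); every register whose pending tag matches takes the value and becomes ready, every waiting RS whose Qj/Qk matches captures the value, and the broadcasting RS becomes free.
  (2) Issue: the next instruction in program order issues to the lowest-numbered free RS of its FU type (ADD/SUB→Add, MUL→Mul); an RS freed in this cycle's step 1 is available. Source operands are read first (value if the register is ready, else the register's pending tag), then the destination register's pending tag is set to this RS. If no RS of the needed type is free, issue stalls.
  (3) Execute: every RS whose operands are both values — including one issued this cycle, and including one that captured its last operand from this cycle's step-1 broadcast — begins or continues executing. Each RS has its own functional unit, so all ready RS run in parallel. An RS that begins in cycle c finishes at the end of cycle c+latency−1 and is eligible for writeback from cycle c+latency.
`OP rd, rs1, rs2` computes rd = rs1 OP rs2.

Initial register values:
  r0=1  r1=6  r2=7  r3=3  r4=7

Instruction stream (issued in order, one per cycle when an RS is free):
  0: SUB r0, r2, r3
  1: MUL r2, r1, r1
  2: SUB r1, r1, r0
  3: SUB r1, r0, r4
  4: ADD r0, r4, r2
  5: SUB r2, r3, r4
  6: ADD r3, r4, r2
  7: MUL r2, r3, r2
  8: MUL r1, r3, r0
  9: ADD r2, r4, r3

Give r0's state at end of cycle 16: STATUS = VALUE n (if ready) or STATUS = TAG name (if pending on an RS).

cycle 1: issue SUB r0<-Add1 // r0:Add1,r1:6,r2:7,r3:3,r4:7
cycle 2: issue MUL r2<-Mul1 // r0:Add1,r1:6,r2:Mul1,r3:3,r4:7
cycle 3: issue SUB r1<-Add2 // r0:Add1,r1:Add2,r2:Mul1,r3:3,r4:7
cycle 4: CDB Add1=4; issue SUB r1<-Add1 // r0:4,r1:Add1,r2:Mul1,r3:3,r4:7
cycle 5: issue ADD r0<-Add3 // r0:Add3,r1:Add1,r2:Mul1,r3:3,r4:7
cycle 6: CDB Mul1=36; stall // r0:Add3,r1:Add1,r2:36,r3:3,r4:7
cycle 7: CDB Add1=-3; issue SUB r2<-Add1 // r0:Add3,r1:-3,r2:Add1,r3:3,r4:7
cycle 8: CDB Add2=2; issue ADD r3<-Add2 // r0:Add3,r1:-3,r2:Add1,r3:Add2,r4:7
cycle 9: CDB Add3=43; issue MUL r2<-Mul1 // r0:43,r1:-3,r2:Mul1,r3:Add2,r4:7
cycle 10: CDB Add1=-4; issue MUL r1<-Mul2 // r0:43,r1:Mul2,r2:Mul1,r3:Add2,r4:7
cycle 11: issue ADD r2<-Add1 // r0:43,r1:Mul2,r2:Add1,r3:Add2,r4:7
cycle 12: - // r0:43,r1:Mul2,r2:Add1,r3:Add2,r4:7
cycle 13: CDB Add2=3 // r0:43,r1:Mul2,r2:Add1,r3:3,r4:7
cycle 14: - // r0:43,r1:Mul2,r2:Add1,r3:3,r4:7
cycle 15: - // r0:43,r1:Mul2,r2:Add1,r3:3,r4:7
cycle 16: CDB Add1=10 // r0:43,r1:Mul2,r2:10,r3:3,r4:7

STATUS = VALUE 43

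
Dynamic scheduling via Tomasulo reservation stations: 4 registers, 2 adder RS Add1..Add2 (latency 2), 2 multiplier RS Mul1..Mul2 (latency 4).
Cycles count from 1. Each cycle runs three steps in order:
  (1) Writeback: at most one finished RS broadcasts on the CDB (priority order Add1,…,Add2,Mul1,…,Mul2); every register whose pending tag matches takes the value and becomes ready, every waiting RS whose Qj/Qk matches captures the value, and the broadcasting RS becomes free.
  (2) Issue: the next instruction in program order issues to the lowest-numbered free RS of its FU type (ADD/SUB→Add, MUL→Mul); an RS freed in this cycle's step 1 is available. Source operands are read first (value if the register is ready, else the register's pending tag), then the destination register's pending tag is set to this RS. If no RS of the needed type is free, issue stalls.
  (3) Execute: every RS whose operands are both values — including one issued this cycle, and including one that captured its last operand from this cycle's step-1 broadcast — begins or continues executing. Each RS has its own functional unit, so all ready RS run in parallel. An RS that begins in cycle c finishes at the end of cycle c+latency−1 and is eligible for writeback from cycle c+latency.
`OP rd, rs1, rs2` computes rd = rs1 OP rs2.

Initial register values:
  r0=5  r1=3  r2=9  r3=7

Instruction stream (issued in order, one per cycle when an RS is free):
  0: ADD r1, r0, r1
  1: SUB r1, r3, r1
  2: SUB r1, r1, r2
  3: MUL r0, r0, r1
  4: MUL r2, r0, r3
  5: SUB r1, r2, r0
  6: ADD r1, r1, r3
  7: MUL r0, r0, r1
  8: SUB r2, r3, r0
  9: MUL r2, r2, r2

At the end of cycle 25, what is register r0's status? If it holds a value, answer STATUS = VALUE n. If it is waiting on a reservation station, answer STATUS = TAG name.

cycle 1: issue ADD r1<-Add1 // r0:5,r1:Add1,r2:9,r3:7
cycle 2: issue SUB r1<-Add2 // r0:5,r1:Add2,r2:9,r3:7
cycle 3: CDB Add1=8; issue SUB r1<-Add1 // r0:5,r1:Add1,r2:9,r3:7
cycle 4: issue MUL r0<-Mul1 // r0:Mul1,r1:Add1,r2:9,r3:7
cycle 5: CDB Add2=-1; issue MUL r2<-Mul2 // r0:Mul1,r1:Add1,r2:Mul2,r3:7
cycle 6: issue SUB r1<-Add2 // r0:Mul1,r1:Add2,r2:Mul2,r3:7
cycle 7: CDB Add1=-10; issue ADD r1<-Add1 // r0:Mul1,r1:Add1,r2:Mul2,r3:7
cycle 8: stall // r0:Mul1,r1:Add1,r2:Mul2,r3:7
cycle 9: stall // r0:Mul1,r1:Add1,r2:Mul2,r3:7
cycle 10: stall // r0:Mul1,r1:Add1,r2:Mul2,r3:7
cycle 11: CDB Mul1=-50; issue MUL r0<-Mul1 // r0:Mul1,r1:Add1,r2:Mul2,r3:7
cycle 12: stall // r0:Mul1,r1:Add1,r2:Mul2,r3:7
cycle 13: stall // r0:Mul1,r1:Add1,r2:Mul2,r3:7
cycle 14: stall // r0:Mul1,r1:Add1,r2:Mul2,r3:7
cycle 15: CDB Mul2=-350; stall // r0:Mul1,r1:Add1,r2:-350,r3:7
cycle 16: stall // r0:Mul1,r1:Add1,r2:-350,r3:7
cycle 17: CDB Add2=-300; issue SUB r2<-Add2 // r0:Mul1,r1:Add1,r2:Add2,r3:7
cycle 18: issue MUL r2<-Mul2 // r0:Mul1,r1:Add1,r2:Mul2,r3:7
cycle 19: CDB Add1=-293 // r0:Mul1,r1:-293,r2:Mul2,r3:7
cycle 20: - // r0:Mul1,r1:-293,r2:Mul2,r3:7
cycle 21: - // r0:Mul1,r1:-293,r2:Mul2,r3:7
cycle 22: - // r0:Mul1,r1:-293,r2:Mul2,r3:7
cycle 23: CDB Mul1=14650 // r0:14650,r1:-293,r2:Mul2,r3:7
cycle 24: - // r0:14650,r1:-293,r2:Mul2,r3:7
cycle 25: CDB Add2=-14643 // r0:14650,r1:-293,r2:Mul2,r3:7

STATUS = VALUE 14650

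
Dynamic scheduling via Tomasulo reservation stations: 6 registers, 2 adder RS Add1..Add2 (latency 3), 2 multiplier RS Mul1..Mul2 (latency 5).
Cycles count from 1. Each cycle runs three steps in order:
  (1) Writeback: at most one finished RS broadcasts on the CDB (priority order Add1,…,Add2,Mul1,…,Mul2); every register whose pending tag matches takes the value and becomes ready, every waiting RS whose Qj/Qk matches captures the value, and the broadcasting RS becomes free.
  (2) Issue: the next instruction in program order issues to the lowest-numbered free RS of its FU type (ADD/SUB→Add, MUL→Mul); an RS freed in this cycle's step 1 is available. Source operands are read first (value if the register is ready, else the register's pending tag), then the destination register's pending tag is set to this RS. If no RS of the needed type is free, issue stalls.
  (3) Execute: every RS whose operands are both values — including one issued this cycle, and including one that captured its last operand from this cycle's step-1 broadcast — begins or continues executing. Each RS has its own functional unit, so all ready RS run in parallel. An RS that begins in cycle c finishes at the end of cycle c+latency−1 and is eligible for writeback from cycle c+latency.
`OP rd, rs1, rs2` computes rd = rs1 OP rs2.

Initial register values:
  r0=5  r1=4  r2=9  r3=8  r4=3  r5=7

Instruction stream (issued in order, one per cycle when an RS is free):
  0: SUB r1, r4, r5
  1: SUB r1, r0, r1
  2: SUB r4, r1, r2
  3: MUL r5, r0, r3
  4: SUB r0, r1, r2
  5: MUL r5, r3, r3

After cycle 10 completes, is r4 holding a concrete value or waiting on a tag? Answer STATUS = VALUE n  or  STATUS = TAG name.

  c1: issue SUB r1<-Add1  regs: r0:5,r1:Add1,r2:9,r3:8,r4:3,r5:7
  c2: issue SUB r1<-Add2  regs: r0:5,r1:Add2,r2:9,r3:8,r4:3,r5:7
  c3: stall  regs: r0:5,r1:Add2,r2:9,r3:8,r4:3,r5:7
  c4: CDB Add1=-4; issue SUB r4<-Add1  regs: r0:5,r1:Add2,r2:9,r3:8,r4:Add1,r5:7
  c5: issue MUL r5<-Mul1  regs: r0:5,r1:Add2,r2:9,r3:8,r4:Add1,r5:Mul1
  c6: stall  regs: r0:5,r1:Add2,r2:9,r3:8,r4:Add1,r5:Mul1
  c7: CDB Add2=9; issue SUB r0<-Add2  regs: r0:Add2,r1:9,r2:9,r3:8,r4:Add1,r5:Mul1
  c8: issue MUL r5<-Mul2  regs: r0:Add2,r1:9,r2:9,r3:8,r4:Add1,r5:Mul2
  c9: -  regs: r0:Add2,r1:9,r2:9,r3:8,r4:Add1,r5:Mul2
  c10: CDB Add1=0  regs: r0:Add2,r1:9,r2:9,r3:8,r4:0,r5:Mul2

STATUS = VALUE 0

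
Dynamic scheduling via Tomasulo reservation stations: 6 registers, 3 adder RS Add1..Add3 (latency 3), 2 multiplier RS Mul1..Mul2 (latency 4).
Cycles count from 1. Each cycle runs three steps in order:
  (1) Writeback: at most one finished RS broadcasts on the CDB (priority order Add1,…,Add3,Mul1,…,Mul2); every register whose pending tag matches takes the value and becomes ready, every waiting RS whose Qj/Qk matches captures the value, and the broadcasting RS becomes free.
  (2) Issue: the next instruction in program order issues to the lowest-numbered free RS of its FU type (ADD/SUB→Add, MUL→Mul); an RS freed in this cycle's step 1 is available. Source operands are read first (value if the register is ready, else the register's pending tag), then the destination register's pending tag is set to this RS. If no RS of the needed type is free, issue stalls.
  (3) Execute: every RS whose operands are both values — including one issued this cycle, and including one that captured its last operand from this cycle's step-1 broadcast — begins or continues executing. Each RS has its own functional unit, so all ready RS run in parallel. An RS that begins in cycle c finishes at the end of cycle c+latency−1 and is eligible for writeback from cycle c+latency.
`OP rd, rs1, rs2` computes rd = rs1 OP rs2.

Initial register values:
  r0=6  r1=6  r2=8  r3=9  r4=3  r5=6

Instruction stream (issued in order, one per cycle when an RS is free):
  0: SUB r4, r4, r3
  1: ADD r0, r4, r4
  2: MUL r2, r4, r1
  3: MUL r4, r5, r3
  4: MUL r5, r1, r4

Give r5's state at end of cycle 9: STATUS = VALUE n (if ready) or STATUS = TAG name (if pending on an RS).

  c1: issue SUB r4<-Add1  regs: r0:6,r1:6,r2:8,r3:9,r4:Add1,r5:6
  c2: issue ADD r0<-Add2  regs: r0:Add2,r1:6,r2:8,r3:9,r4:Add1,r5:6
  c3: issue MUL r2<-Mul1  regs: r0:Add2,r1:6,r2:Mul1,r3:9,r4:Add1,r5:6
  c4: CDB Add1=-6; issue MUL r4<-Mul2  regs: r0:Add2,r1:6,r2:Mul1,r3:9,r4:Mul2,r5:6
  c5: stall  regs: r0:Add2,r1:6,r2:Mul1,r3:9,r4:Mul2,r5:6
  c6: stall  regs: r0:Add2,r1:6,r2:Mul1,r3:9,r4:Mul2,r5:6
  c7: CDB Add2=-12; stall  regs: r0:-12,r1:6,r2:Mul1,r3:9,r4:Mul2,r5:6
  c8: CDB Mul1=-36; issue MUL r5<-Mul1  regs: r0:-12,r1:6,r2:-36,r3:9,r4:Mul2,r5:Mul1
  c9: CDB Mul2=54  regs: r0:-12,r1:6,r2:-36,r3:9,r4:54,r5:Mul1

STATUS = TAG Mul1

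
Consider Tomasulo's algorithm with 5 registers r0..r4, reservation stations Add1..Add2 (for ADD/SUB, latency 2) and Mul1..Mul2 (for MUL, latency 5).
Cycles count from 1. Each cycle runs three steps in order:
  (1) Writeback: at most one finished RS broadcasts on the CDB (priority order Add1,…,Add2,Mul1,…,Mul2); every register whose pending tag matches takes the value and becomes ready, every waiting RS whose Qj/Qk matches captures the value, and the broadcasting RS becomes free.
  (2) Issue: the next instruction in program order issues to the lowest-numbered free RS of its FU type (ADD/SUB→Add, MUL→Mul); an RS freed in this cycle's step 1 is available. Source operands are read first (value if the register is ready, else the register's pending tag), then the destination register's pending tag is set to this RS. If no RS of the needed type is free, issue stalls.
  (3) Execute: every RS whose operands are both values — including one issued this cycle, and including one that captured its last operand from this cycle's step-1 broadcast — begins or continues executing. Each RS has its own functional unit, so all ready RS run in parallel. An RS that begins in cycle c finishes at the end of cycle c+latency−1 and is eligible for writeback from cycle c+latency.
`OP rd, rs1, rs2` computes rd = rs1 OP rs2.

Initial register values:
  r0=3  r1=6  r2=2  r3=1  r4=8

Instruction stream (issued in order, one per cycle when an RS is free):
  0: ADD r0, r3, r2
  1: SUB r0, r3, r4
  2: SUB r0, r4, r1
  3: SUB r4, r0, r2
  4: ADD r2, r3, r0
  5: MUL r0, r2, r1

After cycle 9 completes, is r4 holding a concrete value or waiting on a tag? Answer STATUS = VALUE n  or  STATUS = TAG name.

STATUS = VALUE 0

  c1: issue ADD r0<-Add1  regs: r0:Add1,r1:6,r2:2,r3:1,r4:8
  c2: issue SUB r0<-Add2  regs: r0:Add2,r1:6,r2:2,r3:1,r4:8
  c3: CDB Add1=3; issue SUB r0<-Add1  regs: r0:Add1,r1:6,r2:2,r3:1,r4:8
  c4: CDB Add2=-7; issue SUB r4<-Add2  regs: r0:Add1,r1:6,r2:2,r3:1,r4:Add2
  c5: CDB Add1=2; issue ADD r2<-Add1  regs: r0:2,r1:6,r2:Add1,r3:1,r4:Add2
  c6: issue MUL r0<-Mul1  regs: r0:Mul1,r1:6,r2:Add1,r3:1,r4:Add2
  c7: CDB Add1=3  regs: r0:Mul1,r1:6,r2:3,r3:1,r4:Add2
  c8: CDB Add2=0  regs: r0:Mul1,r1:6,r2:3,r3:1,r4:0
  c9: -  regs: r0:Mul1,r1:6,r2:3,r3:1,r4:0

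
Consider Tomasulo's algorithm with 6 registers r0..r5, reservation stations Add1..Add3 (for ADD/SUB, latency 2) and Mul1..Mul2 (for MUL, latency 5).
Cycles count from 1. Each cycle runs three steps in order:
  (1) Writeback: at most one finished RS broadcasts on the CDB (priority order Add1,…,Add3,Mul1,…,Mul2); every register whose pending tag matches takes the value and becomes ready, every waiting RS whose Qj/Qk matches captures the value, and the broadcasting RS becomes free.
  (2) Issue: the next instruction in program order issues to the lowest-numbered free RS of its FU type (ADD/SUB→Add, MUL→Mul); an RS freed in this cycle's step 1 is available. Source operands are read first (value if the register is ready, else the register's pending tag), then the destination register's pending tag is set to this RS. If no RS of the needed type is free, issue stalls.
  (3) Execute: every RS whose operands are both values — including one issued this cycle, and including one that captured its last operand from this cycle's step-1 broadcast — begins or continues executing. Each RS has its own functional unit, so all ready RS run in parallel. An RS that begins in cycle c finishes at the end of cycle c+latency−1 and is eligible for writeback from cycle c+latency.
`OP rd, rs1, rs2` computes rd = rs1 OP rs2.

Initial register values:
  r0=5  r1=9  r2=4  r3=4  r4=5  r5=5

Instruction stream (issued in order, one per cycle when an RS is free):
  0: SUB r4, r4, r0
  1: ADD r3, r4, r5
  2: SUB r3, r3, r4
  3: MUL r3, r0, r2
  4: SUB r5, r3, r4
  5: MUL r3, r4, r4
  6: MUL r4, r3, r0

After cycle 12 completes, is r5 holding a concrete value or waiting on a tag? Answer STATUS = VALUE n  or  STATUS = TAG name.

cycle 1: issue SUB r4<-Add1 // r0:5,r1:9,r2:4,r3:4,r4:Add1,r5:5
cycle 2: issue ADD r3<-Add2 // r0:5,r1:9,r2:4,r3:Add2,r4:Add1,r5:5
cycle 3: CDB Add1=0; issue SUB r3<-Add1 // r0:5,r1:9,r2:4,r3:Add1,r4:0,r5:5
cycle 4: issue MUL r3<-Mul1 // r0:5,r1:9,r2:4,r3:Mul1,r4:0,r5:5
cycle 5: CDB Add2=5; issue SUB r5<-Add2 // r0:5,r1:9,r2:4,r3:Mul1,r4:0,r5:Add2
cycle 6: issue MUL r3<-Mul2 // r0:5,r1:9,r2:4,r3:Mul2,r4:0,r5:Add2
cycle 7: CDB Add1=5; stall // r0:5,r1:9,r2:4,r3:Mul2,r4:0,r5:Add2
cycle 8: stall // r0:5,r1:9,r2:4,r3:Mul2,r4:0,r5:Add2
cycle 9: CDB Mul1=20; issue MUL r4<-Mul1 // r0:5,r1:9,r2:4,r3:Mul2,r4:Mul1,r5:Add2
cycle 10: - // r0:5,r1:9,r2:4,r3:Mul2,r4:Mul1,r5:Add2
cycle 11: CDB Add2=20 // r0:5,r1:9,r2:4,r3:Mul2,r4:Mul1,r5:20
cycle 12: CDB Mul2=0 // r0:5,r1:9,r2:4,r3:0,r4:Mul1,r5:20

STATUS = VALUE 20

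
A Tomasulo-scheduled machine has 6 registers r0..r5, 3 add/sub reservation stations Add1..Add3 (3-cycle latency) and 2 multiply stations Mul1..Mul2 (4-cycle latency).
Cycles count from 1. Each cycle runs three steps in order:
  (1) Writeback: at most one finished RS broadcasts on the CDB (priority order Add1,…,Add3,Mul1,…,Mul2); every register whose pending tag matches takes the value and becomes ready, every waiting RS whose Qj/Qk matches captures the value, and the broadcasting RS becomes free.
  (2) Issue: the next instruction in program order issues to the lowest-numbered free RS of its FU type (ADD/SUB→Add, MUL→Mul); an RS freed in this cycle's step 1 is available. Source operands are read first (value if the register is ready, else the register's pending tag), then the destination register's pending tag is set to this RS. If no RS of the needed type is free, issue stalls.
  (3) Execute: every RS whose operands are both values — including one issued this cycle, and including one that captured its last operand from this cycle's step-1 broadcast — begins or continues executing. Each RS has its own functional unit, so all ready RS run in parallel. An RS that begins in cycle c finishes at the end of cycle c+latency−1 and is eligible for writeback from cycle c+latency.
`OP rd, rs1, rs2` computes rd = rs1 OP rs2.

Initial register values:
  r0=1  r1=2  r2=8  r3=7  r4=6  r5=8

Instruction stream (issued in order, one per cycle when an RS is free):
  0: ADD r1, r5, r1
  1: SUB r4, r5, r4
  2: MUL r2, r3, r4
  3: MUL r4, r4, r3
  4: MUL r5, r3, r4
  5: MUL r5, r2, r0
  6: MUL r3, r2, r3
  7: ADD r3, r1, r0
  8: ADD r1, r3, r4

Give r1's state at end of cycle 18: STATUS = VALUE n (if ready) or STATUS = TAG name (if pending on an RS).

c1: issue ADD r1<-Add1 | r0:1,r1:Add1,r2:8,r3:7,r4:6,r5:8
c2: issue SUB r4<-Add2 | r0:1,r1:Add1,r2:8,r3:7,r4:Add2,r5:8
c3: issue MUL r2<-Mul1 | r0:1,r1:Add1,r2:Mul1,r3:7,r4:Add2,r5:8
c4: CDB Add1=10; issue MUL r4<-Mul2 | r0:1,r1:10,r2:Mul1,r3:7,r4:Mul2,r5:8
c5: CDB Add2=2; stall | r0:1,r1:10,r2:Mul1,r3:7,r4:Mul2,r5:8
c6: stall | r0:1,r1:10,r2:Mul1,r3:7,r4:Mul2,r5:8
c7: stall | r0:1,r1:10,r2:Mul1,r3:7,r4:Mul2,r5:8
c8: stall | r0:1,r1:10,r2:Mul1,r3:7,r4:Mul2,r5:8
c9: CDB Mul1=14; issue MUL r5<-Mul1 | r0:1,r1:10,r2:14,r3:7,r4:Mul2,r5:Mul1
c10: CDB Mul2=14; issue MUL r5<-Mul2 | r0:1,r1:10,r2:14,r3:7,r4:14,r5:Mul2
c11: stall | r0:1,r1:10,r2:14,r3:7,r4:14,r5:Mul2
c12: stall | r0:1,r1:10,r2:14,r3:7,r4:14,r5:Mul2
c13: stall | r0:1,r1:10,r2:14,r3:7,r4:14,r5:Mul2
c14: CDB Mul1=98; issue MUL r3<-Mul1 | r0:1,r1:10,r2:14,r3:Mul1,r4:14,r5:Mul2
c15: CDB Mul2=14; issue ADD r3<-Add1 | r0:1,r1:10,r2:14,r3:Add1,r4:14,r5:14
c16: issue ADD r1<-Add2 | r0:1,r1:Add2,r2:14,r3:Add1,r4:14,r5:14
c17: - | r0:1,r1:Add2,r2:14,r3:Add1,r4:14,r5:14
c18: CDB Add1=11 | r0:1,r1:Add2,r2:14,r3:11,r4:14,r5:14

STATUS = TAG Add2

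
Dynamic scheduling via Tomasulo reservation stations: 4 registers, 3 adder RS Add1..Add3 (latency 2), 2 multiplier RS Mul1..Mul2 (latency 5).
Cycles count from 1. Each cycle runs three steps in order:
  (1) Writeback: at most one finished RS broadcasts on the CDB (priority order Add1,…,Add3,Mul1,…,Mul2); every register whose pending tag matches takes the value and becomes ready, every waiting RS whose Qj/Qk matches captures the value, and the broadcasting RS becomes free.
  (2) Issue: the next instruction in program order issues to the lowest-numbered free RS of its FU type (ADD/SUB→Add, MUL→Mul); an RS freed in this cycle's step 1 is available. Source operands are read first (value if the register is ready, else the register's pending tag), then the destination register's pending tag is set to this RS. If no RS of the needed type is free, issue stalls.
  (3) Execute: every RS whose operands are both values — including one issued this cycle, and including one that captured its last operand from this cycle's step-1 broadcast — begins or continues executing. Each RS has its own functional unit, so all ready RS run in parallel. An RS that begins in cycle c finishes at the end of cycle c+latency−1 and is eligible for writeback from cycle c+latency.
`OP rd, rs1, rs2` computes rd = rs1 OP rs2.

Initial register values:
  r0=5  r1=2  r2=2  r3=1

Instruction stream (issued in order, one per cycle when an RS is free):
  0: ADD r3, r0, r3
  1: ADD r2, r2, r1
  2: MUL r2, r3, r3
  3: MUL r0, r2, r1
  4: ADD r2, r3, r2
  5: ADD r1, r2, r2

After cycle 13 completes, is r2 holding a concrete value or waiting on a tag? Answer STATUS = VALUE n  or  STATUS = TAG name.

STATUS = VALUE 42

cycle 1: issue ADD r3<-Add1 // r0:5,r1:2,r2:2,r3:Add1
cycle 2: issue ADD r2<-Add2 // r0:5,r1:2,r2:Add2,r3:Add1
cycle 3: CDB Add1=6; issue MUL r2<-Mul1 // r0:5,r1:2,r2:Mul1,r3:6
cycle 4: CDB Add2=4; issue MUL r0<-Mul2 // r0:Mul2,r1:2,r2:Mul1,r3:6
cycle 5: issue ADD r2<-Add1 // r0:Mul2,r1:2,r2:Add1,r3:6
cycle 6: issue ADD r1<-Add2 // r0:Mul2,r1:Add2,r2:Add1,r3:6
cycle 7: - // r0:Mul2,r1:Add2,r2:Add1,r3:6
cycle 8: CDB Mul1=36 // r0:Mul2,r1:Add2,r2:Add1,r3:6
cycle 9: - // r0:Mul2,r1:Add2,r2:Add1,r3:6
cycle 10: CDB Add1=42 // r0:Mul2,r1:Add2,r2:42,r3:6
cycle 11: - // r0:Mul2,r1:Add2,r2:42,r3:6
cycle 12: CDB Add2=84 // r0:Mul2,r1:84,r2:42,r3:6
cycle 13: CDB Mul2=72 // r0:72,r1:84,r2:42,r3:6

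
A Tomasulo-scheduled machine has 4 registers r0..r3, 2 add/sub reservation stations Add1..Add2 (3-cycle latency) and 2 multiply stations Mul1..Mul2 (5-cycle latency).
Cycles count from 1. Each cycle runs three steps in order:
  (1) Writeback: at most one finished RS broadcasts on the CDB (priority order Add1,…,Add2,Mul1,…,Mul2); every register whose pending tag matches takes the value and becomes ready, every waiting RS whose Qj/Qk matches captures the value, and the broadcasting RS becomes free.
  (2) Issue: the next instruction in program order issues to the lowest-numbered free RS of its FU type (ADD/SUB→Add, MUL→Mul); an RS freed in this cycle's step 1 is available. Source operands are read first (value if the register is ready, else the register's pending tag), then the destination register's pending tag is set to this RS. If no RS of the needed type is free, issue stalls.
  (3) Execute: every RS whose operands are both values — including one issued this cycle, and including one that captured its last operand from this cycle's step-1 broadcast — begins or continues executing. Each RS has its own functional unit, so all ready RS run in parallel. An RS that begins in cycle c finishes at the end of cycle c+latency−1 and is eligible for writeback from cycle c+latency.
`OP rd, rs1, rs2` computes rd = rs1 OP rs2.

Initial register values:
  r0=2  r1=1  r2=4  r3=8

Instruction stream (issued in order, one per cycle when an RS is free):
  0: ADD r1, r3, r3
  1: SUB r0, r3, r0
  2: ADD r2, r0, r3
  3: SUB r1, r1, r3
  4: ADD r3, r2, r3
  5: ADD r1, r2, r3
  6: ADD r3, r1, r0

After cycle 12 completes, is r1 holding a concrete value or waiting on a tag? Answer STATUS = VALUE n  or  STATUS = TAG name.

c1: issue ADD r1<-Add1 | r0:2,r1:Add1,r2:4,r3:8
c2: issue SUB r0<-Add2 | r0:Add2,r1:Add1,r2:4,r3:8
c3: stall | r0:Add2,r1:Add1,r2:4,r3:8
c4: CDB Add1=16; issue ADD r2<-Add1 | r0:Add2,r1:16,r2:Add1,r3:8
c5: CDB Add2=6; issue SUB r1<-Add2 | r0:6,r1:Add2,r2:Add1,r3:8
c6: stall | r0:6,r1:Add2,r2:Add1,r3:8
c7: stall | r0:6,r1:Add2,r2:Add1,r3:8
c8: CDB Add1=14; issue ADD r3<-Add1 | r0:6,r1:Add2,r2:14,r3:Add1
c9: CDB Add2=8; issue ADD r1<-Add2 | r0:6,r1:Add2,r2:14,r3:Add1
c10: stall | r0:6,r1:Add2,r2:14,r3:Add1
c11: CDB Add1=22; issue ADD r3<-Add1 | r0:6,r1:Add2,r2:14,r3:Add1
c12: - | r0:6,r1:Add2,r2:14,r3:Add1

STATUS = TAG Add2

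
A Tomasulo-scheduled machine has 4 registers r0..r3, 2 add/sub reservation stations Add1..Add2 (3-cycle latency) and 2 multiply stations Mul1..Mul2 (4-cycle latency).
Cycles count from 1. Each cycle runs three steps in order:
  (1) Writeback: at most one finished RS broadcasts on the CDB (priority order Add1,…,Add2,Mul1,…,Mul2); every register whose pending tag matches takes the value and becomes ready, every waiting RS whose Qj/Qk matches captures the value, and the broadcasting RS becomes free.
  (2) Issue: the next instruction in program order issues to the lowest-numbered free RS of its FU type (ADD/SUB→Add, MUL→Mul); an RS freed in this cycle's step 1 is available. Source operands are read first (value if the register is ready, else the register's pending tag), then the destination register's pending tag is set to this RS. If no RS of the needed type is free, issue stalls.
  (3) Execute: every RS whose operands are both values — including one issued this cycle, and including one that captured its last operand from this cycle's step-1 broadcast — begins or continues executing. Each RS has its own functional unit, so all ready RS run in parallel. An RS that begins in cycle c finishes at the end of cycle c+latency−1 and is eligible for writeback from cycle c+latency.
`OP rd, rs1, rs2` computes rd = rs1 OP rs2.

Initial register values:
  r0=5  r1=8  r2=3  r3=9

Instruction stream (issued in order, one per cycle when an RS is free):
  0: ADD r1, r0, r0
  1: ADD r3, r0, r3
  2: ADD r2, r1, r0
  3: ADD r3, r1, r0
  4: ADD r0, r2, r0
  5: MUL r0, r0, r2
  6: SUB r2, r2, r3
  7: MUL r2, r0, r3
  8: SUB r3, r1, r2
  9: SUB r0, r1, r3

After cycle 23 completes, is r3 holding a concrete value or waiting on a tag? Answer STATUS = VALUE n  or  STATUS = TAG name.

STATUS = VALUE -4490

  c1: issue ADD r1<-Add1  regs: r0:5,r1:Add1,r2:3,r3:9
  c2: issue ADD r3<-Add2  regs: r0:5,r1:Add1,r2:3,r3:Add2
  c3: stall  regs: r0:5,r1:Add1,r2:3,r3:Add2
  c4: CDB Add1=10; issue ADD r2<-Add1  regs: r0:5,r1:10,r2:Add1,r3:Add2
  c5: CDB Add2=14; issue ADD r3<-Add2  regs: r0:5,r1:10,r2:Add1,r3:Add2
  c6: stall  regs: r0:5,r1:10,r2:Add1,r3:Add2
  c7: CDB Add1=15; issue ADD r0<-Add1  regs: r0:Add1,r1:10,r2:15,r3:Add2
  c8: CDB Add2=15; issue MUL r0<-Mul1  regs: r0:Mul1,r1:10,r2:15,r3:15
  c9: issue SUB r2<-Add2  regs: r0:Mul1,r1:10,r2:Add2,r3:15
  c10: CDB Add1=20; issue MUL r2<-Mul2  regs: r0:Mul1,r1:10,r2:Mul2,r3:15
  c11: issue SUB r3<-Add1  regs: r0:Mul1,r1:10,r2:Mul2,r3:Add1
  c12: CDB Add2=0; issue SUB r0<-Add2  regs: r0:Add2,r1:10,r2:Mul2,r3:Add1
  c13: -  regs: r0:Add2,r1:10,r2:Mul2,r3:Add1
  c14: CDB Mul1=300  regs: r0:Add2,r1:10,r2:Mul2,r3:Add1
  c15: -  regs: r0:Add2,r1:10,r2:Mul2,r3:Add1
  c16: -  regs: r0:Add2,r1:10,r2:Mul2,r3:Add1
  c17: -  regs: r0:Add2,r1:10,r2:Mul2,r3:Add1
  c18: CDB Mul2=4500  regs: r0:Add2,r1:10,r2:4500,r3:Add1
  c19: -  regs: r0:Add2,r1:10,r2:4500,r3:Add1
  c20: -  regs: r0:Add2,r1:10,r2:4500,r3:Add1
  c21: CDB Add1=-4490  regs: r0:Add2,r1:10,r2:4500,r3:-4490
  c22: -  regs: r0:Add2,r1:10,r2:4500,r3:-4490
  c23: -  regs: r0:Add2,r1:10,r2:4500,r3:-4490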